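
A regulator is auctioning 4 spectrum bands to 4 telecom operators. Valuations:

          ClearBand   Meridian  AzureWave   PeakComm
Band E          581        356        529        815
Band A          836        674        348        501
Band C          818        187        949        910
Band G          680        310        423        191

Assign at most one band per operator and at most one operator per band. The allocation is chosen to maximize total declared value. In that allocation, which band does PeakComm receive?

PeakComm receives Band E.

Optimal: ClearBand→Band G ($680M), Meridian→Band A ($674M), AzureWave→Band C ($949M), PeakComm→Band E ($815M) — total 680+674+949+815 = $3118M.
Row-greedy (each operator in turn takes its best remaining band) gives $2332M, worse by 786.
Next-best assignment: ClearBand→Band A, Meridian→Band G, AzureWave→Band C, PeakComm→Band E = $2910M.
Swapping AzureWave↔PeakComm (AzureWave→Band E $529M, PeakComm→Band C $910M) loses 325.
PeakComm's own top band is Band C ($910M), but forcing PeakComm→Band C and reassigning the rest optimally gives only $2793M — worse by 325.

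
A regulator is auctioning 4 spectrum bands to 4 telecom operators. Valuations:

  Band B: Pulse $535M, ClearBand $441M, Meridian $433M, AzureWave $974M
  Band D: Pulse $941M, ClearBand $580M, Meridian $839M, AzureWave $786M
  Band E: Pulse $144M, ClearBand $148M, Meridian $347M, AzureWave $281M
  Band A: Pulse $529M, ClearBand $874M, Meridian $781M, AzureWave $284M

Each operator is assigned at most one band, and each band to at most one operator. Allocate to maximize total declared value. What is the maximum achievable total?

Maximum total: $3136M

Treat this as an assignment problem: match each operator to one band.
Optimal: Pulse→Band D ($941M), ClearBand→Band A ($874M), Meridian→Band E ($347M), AzureWave→Band B ($974M) — total 941+874+347+974 = $3136M.
Next-best assignment: Pulse→Band D, ClearBand→Band E, Meridian→Band A, AzureWave→Band B = $2844M.
Swapping AzureWave↔Meridian (AzureWave→Band E $281M, Meridian→Band B $433M) loses 607.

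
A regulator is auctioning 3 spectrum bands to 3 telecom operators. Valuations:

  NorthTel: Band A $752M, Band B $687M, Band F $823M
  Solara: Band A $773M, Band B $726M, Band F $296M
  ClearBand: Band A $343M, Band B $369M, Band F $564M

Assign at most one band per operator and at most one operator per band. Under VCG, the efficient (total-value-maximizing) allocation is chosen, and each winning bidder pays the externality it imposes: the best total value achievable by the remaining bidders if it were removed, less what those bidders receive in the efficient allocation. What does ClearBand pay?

ClearBand pays $118M.

Efficient allocation: NorthTel→Band A ($752M), Solara→Band B ($726M), ClearBand→Band F ($564M); total welfare W = $2042M.
ClearBand receives Band F at value $564M, so the others get W − 564 = $1478M.
Without ClearBand: best allocation of the remaining 2 bidders over all 3 bands is NorthTel→Band F ($823M), Solara→Band A ($773M), total $1596M.
VCG payment = (others' best without ClearBand) − (others' welfare with ClearBand) = 1596 − 1478 = $118M.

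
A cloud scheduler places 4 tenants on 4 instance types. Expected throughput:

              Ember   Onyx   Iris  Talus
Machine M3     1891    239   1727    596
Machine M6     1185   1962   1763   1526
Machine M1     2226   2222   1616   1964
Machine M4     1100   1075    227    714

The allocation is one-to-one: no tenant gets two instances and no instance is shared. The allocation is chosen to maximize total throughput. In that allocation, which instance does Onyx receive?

Onyx receives Machine M6.

This is a one-to-one assignment (maximum-weight bipartite matching).
Optimal: Ember→Machine M4 (1100 ops/s), Onyx→Machine M6 (1962 ops/s), Iris→Machine M3 (1727 ops/s), Talus→Machine M1 (1964 ops/s) — total 1100+1962+1727+1964 = 6753 ops/s.
Column-greedy (each instance in turn goes to its best remaining tenant) gives 6044 ops/s, worse by 709.
Swapping Ember↔Onyx (Ember→Machine M6 1185 ops/s, Onyx→Machine M4 1075 ops/s) loses 802.
Every other assignment is strictly worse.
Onyx's own top instance is Machine M1 (2222 ops/s), but forcing Onyx→Machine M1 and reassigning the rest optimally gives only 6590 ops/s — worse by 163.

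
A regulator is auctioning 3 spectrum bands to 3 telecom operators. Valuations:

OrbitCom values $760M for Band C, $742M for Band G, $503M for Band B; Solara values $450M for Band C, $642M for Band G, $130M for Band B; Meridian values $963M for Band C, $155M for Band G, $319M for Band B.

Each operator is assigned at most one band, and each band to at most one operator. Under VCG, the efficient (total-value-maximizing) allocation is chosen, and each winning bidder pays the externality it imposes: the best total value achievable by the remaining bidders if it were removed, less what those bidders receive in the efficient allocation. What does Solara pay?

Efficient allocation: OrbitCom→Band B ($503M), Solara→Band G ($642M), Meridian→Band C ($963M); total welfare W = $2108M.
Solara receives Band G at value $642M, so the others get W − 642 = $1466M.
Without Solara: best allocation of the remaining 2 bidders over all 3 bands is OrbitCom→Band G ($742M), Meridian→Band C ($963M), total $1705M.
VCG payment = (others' best without Solara) − (others' welfare with Solara) = 1705 − 1466 = $239M.

Solara pays $239M.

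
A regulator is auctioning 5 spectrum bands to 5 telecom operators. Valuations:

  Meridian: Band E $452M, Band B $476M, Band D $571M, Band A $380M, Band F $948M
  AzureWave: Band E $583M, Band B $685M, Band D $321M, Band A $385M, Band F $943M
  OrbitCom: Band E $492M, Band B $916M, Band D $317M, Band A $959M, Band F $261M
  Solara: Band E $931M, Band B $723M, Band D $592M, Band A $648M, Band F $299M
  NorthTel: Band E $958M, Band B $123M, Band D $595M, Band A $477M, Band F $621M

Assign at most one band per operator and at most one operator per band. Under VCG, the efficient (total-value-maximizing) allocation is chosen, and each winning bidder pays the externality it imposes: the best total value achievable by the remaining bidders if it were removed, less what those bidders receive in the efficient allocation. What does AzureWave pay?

AzureWave pays $377M.

Efficient allocation: Meridian→Band D ($571M), AzureWave→Band F ($943M), OrbitCom→Band A ($959M), Solara→Band B ($723M), NorthTel→Band E ($958M); total welfare W = $4154M.
AzureWave receives Band F at value $943M, so the others get W − 943 = $3211M.
Without AzureWave: best allocation of the remaining 4 bidders over all 5 bands is Meridian→Band F ($948M), OrbitCom→Band A ($959M), Solara→Band B ($723M), NorthTel→Band E ($958M), total $3588M.
VCG payment = (others' best without AzureWave) − (others' welfare with AzureWave) = 3588 − 3211 = $377M.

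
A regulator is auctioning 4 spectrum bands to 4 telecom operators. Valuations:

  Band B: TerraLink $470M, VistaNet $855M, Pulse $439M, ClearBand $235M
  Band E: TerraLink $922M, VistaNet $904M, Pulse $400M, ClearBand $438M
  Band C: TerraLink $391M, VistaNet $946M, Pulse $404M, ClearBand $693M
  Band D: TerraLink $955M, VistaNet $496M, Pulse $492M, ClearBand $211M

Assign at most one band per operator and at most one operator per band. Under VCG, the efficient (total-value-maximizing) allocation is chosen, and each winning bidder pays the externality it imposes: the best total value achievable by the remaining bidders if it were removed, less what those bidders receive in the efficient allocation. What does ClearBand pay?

Efficient allocation: TerraLink→Band D ($955M), VistaNet→Band E ($904M), Pulse→Band B ($439M), ClearBand→Band C ($693M); total welfare W = $2991M.
ClearBand receives Band C at value $693M, so the others get W − 693 = $2298M.
Without ClearBand: best allocation of the remaining 3 bidders over all 4 bands is TerraLink→Band E ($922M), VistaNet→Band C ($946M), Pulse→Band D ($492M), total $2360M.
VCG payment = (others' best without ClearBand) − (others' welfare with ClearBand) = 2360 − 2298 = $62M.

ClearBand pays $62M.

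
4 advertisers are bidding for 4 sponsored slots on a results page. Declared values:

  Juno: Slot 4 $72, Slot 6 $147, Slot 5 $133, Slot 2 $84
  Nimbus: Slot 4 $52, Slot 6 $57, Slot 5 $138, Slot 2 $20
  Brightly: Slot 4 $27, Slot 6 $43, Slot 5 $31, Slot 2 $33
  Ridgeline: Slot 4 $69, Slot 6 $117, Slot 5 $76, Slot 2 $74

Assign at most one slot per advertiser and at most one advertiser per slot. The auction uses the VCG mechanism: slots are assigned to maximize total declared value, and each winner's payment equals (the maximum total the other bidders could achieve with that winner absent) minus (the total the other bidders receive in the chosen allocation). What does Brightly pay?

Efficient allocation: Juno→Slot 6 ($147), Nimbus→Slot 5 ($138), Brightly→Slot 2 ($33), Ridgeline→Slot 4 ($69); total welfare W = $387.
Brightly receives Slot 2 at value $33, so the others get W − 33 = $354.
Without Brightly: best allocation of the remaining 3 bidders over all 4 slots is Juno→Slot 6 ($147), Nimbus→Slot 5 ($138), Ridgeline→Slot 2 ($74), total $359.
VCG payment = (others' best without Brightly) − (others' welfare with Brightly) = 359 − 354 = $5.

Brightly pays $5.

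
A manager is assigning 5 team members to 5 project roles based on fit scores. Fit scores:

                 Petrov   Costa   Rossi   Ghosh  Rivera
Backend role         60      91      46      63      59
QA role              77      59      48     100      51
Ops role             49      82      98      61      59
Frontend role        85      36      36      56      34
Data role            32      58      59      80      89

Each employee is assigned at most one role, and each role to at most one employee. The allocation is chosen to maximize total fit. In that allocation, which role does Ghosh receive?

Ghosh receives QA role.

Optimal: Petrov→Frontend role (85 pts), Costa→Backend role (91 pts), Rossi→Ops role (98 pts), Ghosh→QA role (100 pts), Rivera→Data role (89 pts) — total 85+91+98+100+89 = 463 pts.
Swapping Rivera↔Rossi (Rivera→Ops role 59 pts, Rossi→Data role 59 pts) loses 69.
Checked against all permutations: 463 pts is optimal.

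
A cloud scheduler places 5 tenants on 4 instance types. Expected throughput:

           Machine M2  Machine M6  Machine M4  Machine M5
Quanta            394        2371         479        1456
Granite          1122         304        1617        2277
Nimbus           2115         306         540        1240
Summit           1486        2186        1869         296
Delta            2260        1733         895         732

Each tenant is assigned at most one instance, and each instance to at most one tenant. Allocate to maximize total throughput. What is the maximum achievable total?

Optimal: Delta→Machine M2 (2260 ops/s), Quanta→Machine M6 (2371 ops/s), Summit→Machine M4 (1869 ops/s), Granite→Machine M5 (2277 ops/s) — total 2260+2371+1869+2277 = 8777 ops/s.
Row-greedy (each tenant in turn takes its best remaining instance) gives 8632 ops/s, worse by 145.
Every other assignment is strictly worse.

Max total: 8777 ops/s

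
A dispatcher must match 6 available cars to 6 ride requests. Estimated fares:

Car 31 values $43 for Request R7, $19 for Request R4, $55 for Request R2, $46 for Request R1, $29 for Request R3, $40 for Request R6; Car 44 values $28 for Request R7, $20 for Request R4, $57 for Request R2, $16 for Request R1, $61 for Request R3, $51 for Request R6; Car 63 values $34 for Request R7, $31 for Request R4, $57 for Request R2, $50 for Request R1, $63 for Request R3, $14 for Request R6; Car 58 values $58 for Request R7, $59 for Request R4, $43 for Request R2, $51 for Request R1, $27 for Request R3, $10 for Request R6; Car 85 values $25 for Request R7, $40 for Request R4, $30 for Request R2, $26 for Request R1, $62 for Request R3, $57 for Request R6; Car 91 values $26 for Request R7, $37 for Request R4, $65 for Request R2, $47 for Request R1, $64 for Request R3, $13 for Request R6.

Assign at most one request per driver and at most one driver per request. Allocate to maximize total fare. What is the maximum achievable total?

Max total: $335

Optimal: Car 31→Request R7 ($43), Car 44→Request R3 ($61), Car 63→Request R1 ($50), Car 58→Request R4 ($59), Car 85→Request R6 ($57), Car 91→Request R2 ($65) — total 43+61+50+59+57+65 = $335.
Max-entry greedy (repeatedly take the single best remaining cell) gives $318, worse by 17.
Next-best assignment: Car 31→Request R7, Car 44→Request R2, Car 63→Request R1, Car 58→Request R4, Car 85→Request R6, Car 91→Request R3 = $330.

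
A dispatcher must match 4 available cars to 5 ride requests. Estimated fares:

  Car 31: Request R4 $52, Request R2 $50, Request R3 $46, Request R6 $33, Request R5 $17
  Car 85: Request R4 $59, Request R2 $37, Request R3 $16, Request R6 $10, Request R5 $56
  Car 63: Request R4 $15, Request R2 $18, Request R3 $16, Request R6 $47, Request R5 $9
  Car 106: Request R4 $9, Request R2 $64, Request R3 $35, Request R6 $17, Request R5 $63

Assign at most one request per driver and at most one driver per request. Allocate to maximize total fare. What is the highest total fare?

Maximum total: $219

Treat this as an assignment problem: match each driver to one request.
Optimal: Car 31→Request R4 ($52), Car 85→Request R5 ($56), Car 63→Request R6 ($47), Car 106→Request R2 ($64) — total 52+56+47+64 = $219.
Max-entry greedy (repeatedly take the single best remaining cell) gives $216, worse by 3.
Swapping Car 85↔Car 31 (Car 85→Request R4 $59, Car 31→Request R5 $17) loses 32.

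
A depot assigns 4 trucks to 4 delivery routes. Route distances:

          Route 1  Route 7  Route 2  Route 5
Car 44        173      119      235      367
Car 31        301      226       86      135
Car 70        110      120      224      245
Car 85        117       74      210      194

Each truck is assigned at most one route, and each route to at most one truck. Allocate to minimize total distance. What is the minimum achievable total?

Treat this as an assignment problem: match each truck to one route.
Optimal: Car 44→Route 7 (119 km), Car 31→Route 2 (86 km), Car 70→Route 1 (110 km), Car 85→Route 5 (194 km) — total 119+86+110+194 = 509 km.
Next-best assignment: Car 44→Route 2, Car 31→Route 5, Car 70→Route 1, Car 85→Route 7 = 554 km.

Min total: 509 km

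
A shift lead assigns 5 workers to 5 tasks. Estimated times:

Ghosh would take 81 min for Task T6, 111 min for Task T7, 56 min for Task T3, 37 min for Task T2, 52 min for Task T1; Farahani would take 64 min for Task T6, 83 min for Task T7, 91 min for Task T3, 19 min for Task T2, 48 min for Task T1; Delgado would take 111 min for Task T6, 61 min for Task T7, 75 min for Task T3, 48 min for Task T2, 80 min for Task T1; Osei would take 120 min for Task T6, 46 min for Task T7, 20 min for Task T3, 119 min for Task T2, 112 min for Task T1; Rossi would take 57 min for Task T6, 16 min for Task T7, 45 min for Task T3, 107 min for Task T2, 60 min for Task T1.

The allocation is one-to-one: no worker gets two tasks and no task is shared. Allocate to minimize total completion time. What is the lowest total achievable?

Optimal: Ghosh→Task T1 (52 min), Farahani→Task T6 (64 min), Delgado→Task T2 (48 min), Osei→Task T3 (20 min), Rossi→Task T7 (16 min) — total 52+64+48+20+16 = 200 min.
Column-greedy (each task in turn goes to its cheapest remaining worker) gives 258 min, worse by 58.
Next-best assignment: Ghosh→Task T1, Farahani→Task T2, Delgado→Task T7, Osei→Task T3, Rossi→Task T6 = 209 min.

Minimum total: 200 min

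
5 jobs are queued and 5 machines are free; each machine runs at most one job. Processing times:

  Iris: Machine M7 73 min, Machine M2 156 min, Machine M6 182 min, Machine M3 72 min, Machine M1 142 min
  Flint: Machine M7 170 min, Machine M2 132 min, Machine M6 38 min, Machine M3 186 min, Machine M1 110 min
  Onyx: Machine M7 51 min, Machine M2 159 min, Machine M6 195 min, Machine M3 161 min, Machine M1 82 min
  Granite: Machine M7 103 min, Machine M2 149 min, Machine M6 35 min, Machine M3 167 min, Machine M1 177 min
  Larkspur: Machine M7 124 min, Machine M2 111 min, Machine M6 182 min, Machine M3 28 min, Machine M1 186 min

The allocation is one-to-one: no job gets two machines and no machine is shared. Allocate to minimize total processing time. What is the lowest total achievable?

Min total: 350 min

This is a one-to-one assignment (minimum-cost bipartite matching).
Optimal: Iris→Machine M7 (73 min), Flint→Machine M2 (132 min), Onyx→Machine M1 (82 min), Granite→Machine M6 (35 min), Larkspur→Machine M3 (28 min) — total 73+132+82+35+28 = 350 min.
Min-entry greedy (repeatedly take the single cheapest remaining cell) gives 380 min, worse by 30.
Next-best assignment: Iris→Machine M7, Flint→Machine M6, Onyx→Machine M1, Granite→Machine M2, Larkspur→Machine M3 = 370 min.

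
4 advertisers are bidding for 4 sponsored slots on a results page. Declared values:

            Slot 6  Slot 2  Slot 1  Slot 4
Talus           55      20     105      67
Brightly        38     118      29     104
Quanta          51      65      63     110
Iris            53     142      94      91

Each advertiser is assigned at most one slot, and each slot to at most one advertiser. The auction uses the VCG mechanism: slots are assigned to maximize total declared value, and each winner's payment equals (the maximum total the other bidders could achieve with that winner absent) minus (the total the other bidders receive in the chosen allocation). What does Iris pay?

Iris pays $73.

Efficient allocation: Talus→Slot 1 ($105), Brightly→Slot 4 ($104), Quanta→Slot 6 ($51), Iris→Slot 2 ($142); total welfare W = $402.
Iris receives Slot 2 at value $142, so the others get W − 142 = $260.
Without Iris: best allocation of the remaining 3 bidders over all 4 slots is Talus→Slot 1 ($105), Brightly→Slot 2 ($118), Quanta→Slot 4 ($110), total $333.
VCG payment = (others' best without Iris) − (others' welfare with Iris) = 333 − 260 = $73.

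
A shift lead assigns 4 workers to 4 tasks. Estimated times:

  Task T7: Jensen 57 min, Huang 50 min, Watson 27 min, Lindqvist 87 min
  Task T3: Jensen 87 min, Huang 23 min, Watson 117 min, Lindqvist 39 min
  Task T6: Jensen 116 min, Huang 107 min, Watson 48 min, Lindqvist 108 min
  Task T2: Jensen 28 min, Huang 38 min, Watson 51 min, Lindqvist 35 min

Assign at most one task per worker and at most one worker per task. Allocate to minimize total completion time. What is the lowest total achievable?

Min total: 163 min

Treat this as an assignment problem: match each worker to one task.
Optimal: Jensen→Task T7 (57 min), Huang→Task T3 (23 min), Watson→Task T6 (48 min), Lindqvist→Task T2 (35 min) — total 57+23+48+35 = 163 min.
Column-greedy (each task in turn goes to its cheapest remaining worker) gives 186 min, worse by 23.
Swapping Lindqvist↔Watson (Lindqvist→Task T6 108 min, Watson→Task T2 51 min) adds 76.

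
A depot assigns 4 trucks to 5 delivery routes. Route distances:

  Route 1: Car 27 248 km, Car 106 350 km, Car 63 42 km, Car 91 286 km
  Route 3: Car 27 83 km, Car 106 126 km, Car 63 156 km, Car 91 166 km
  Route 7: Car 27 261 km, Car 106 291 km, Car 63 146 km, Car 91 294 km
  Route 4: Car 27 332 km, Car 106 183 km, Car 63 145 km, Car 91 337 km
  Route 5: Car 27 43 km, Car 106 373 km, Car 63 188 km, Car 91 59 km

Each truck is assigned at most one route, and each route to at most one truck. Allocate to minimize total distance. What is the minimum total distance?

Optimal: Car 27→Route 3 (83 km), Car 106→Route 4 (183 km), Car 63→Route 1 (42 km), Car 91→Route 5 (59 km) — total 83+183+42+59 = 367 km.
Column-greedy (each route in turn goes to its cheapest remaining truck) gives 753 km, worse by 386.
Next-best assignment: Car 27→Route 5, Car 106→Route 4, Car 63→Route 1, Car 91→Route 3 = 434 km.

Minimum total: 367 km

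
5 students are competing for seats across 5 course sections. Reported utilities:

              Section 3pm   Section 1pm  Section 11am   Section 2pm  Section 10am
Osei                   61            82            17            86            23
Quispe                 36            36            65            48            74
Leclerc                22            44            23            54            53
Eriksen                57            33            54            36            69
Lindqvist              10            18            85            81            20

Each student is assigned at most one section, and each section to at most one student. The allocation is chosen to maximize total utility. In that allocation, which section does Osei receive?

Osei receives Section 1pm.

Optimal: Osei→Section 1pm (82 points), Quispe→Section 10am (74 points), Leclerc→Section 2pm (54 points), Eriksen→Section 3pm (57 points), Lindqvist→Section 11am (85 points) — total 82+74+54+57+85 = 352 points.
Row-greedy (each student in turn takes its best remaining section) gives 346 points, worse by 6.
Next-best assignment: Osei→Section 2pm, Quispe→Section 10am, Leclerc→Section 1pm, Eriksen→Section 3pm, Lindqvist→Section 11am = 346 points.
Every other assignment is strictly worse.
Osei's own top section is Section 2pm (86 points), but forcing Osei→Section 2pm and reassigning the rest optimally gives only 346 points — worse by 6.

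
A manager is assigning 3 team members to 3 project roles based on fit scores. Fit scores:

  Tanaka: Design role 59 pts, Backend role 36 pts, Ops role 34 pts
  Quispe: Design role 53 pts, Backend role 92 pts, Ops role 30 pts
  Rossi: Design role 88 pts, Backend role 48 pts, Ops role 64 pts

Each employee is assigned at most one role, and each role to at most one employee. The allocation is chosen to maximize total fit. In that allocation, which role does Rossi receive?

Optimal: Tanaka→Design role (59 pts), Quispe→Backend role (92 pts), Rossi→Ops role (64 pts) — total 59+92+64 = 215 pts.
Max-entry greedy (repeatedly take the single best remaining cell) gives 214 pts, worse by 1.
No other one-to-one assignment exceeds 215 pts.
Rossi's own top role is Design role (88 pts), but forcing Rossi→Design role and reassigning the rest optimally gives only 214 pts — worse by 1.

Rossi receives Ops role.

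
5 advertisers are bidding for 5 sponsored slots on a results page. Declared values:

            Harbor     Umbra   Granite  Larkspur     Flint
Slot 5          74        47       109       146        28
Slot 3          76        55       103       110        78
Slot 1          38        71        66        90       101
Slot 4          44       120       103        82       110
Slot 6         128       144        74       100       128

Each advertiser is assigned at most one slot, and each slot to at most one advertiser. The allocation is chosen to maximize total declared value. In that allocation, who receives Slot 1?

Flint receives Slot 1.

Optimal: Harbor→Slot 6 ($128), Umbra→Slot 4 ($120), Granite→Slot 3 ($103), Larkspur→Slot 5 ($146), Flint→Slot 1 ($101) — total 128+120+103+146+101 = $598.
Next-best assignment: Harbor→Slot 3, Umbra→Slot 6, Granite→Slot 4, Larkspur→Slot 5, Flint→Slot 1 = $570.
Flint's own top slot is Slot 6 ($128), but forcing Flint→Slot 6 and reassigning the rest optimally gives only $536 — worse by 62.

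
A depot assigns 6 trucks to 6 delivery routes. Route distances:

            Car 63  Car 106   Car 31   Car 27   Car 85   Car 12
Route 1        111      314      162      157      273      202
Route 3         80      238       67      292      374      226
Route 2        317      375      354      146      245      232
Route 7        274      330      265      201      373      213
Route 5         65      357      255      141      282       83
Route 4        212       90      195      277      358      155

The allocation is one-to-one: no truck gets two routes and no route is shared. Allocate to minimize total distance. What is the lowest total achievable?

Optimal: Car 63→Route 1 (111 km), Car 106→Route 4 (90 km), Car 31→Route 3 (67 km), Car 27→Route 7 (201 km), Car 85→Route 2 (245 km), Car 12→Route 5 (83 km) — total 111+90+67+201+245+83 = 797 km.
Swapping Car 106↔Car 27 (Car 106→Route 7 330 km, Car 27→Route 4 277 km) adds 316.

Min total: 797 km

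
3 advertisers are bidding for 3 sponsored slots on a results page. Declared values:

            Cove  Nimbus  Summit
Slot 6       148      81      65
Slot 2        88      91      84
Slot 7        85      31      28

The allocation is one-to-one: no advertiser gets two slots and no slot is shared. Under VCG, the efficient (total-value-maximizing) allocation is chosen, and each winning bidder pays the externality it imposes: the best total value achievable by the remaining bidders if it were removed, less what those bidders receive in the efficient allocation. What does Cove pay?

Efficient allocation: Cove→Slot 6 ($148), Nimbus→Slot 2 ($91), Summit→Slot 7 ($28); total welfare W = $267.
Cove receives Slot 6 at value $148, so the others get W − 148 = $119.
Without Cove: best allocation of the remaining 2 bidders over all 3 slots is Nimbus→Slot 6 ($81), Summit→Slot 2 ($84), total $165.
VCG payment = (others' best without Cove) − (others' welfare with Cove) = 165 − 119 = $46.

Cove pays $46.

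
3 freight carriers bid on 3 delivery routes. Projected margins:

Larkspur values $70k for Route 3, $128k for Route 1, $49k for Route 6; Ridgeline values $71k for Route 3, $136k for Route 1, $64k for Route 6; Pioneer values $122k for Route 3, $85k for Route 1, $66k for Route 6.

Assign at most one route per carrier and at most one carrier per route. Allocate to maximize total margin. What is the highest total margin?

Max total: $314k

Optimal: Larkspur→Route 1 ($128k), Ridgeline→Route 6 ($64k), Pioneer→Route 3 ($122k) — total 128+64+122 = $314k.
Row-greedy (each carrier in turn takes its best remaining route) gives $265k, worse by 49.
Next-best assignment: Larkspur→Route 6, Ridgeline→Route 1, Pioneer→Route 3 = $307k.
Swapping Larkspur↔Pioneer (Larkspur→Route 3 $70k, Pioneer→Route 1 $85k) loses 95.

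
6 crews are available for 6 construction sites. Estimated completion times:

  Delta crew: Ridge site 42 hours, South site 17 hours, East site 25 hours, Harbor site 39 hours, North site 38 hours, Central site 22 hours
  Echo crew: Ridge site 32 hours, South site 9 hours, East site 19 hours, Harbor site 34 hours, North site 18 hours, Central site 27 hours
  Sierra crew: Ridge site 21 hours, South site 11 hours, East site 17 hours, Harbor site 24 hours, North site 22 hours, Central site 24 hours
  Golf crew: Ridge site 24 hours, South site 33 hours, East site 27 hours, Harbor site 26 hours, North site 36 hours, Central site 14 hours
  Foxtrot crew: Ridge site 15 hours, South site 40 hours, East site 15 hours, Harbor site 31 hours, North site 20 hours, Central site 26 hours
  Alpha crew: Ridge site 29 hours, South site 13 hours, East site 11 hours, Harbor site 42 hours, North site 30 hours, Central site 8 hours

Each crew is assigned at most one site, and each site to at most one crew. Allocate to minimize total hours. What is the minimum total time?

Minimum total: 99 hours

This is the linear assignment problem.
Optimal: Delta crew→South site (17 hours), Echo crew→North site (18 hours), Sierra crew→Harbor site (24 hours), Golf crew→Central site (14 hours), Foxtrot crew→Ridge site (15 hours), Alpha crew→East site (11 hours) — total 17+18+24+14+15+11 = 99 hours.
Column-greedy (each site in turn goes to its cheapest remaining crew) gives 117 hours, worse by 18.
Next-best assignment: Delta crew→South site, Echo crew→North site, Sierra crew→East site, Golf crew→Harbor site, Foxtrot crew→Ridge site, Alpha crew→Central site = 101 hours.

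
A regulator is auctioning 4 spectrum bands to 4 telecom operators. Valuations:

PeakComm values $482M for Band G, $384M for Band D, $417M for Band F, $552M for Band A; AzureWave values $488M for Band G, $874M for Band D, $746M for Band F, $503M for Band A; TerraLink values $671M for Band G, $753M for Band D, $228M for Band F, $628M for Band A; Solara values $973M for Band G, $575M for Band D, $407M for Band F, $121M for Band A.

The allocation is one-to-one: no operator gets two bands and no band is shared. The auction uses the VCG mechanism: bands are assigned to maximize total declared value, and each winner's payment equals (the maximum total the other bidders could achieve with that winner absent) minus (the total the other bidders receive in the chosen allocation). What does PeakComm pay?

PeakComm pays $3M.

Efficient allocation: PeakComm→Band A ($552M), AzureWave→Band F ($746M), TerraLink→Band D ($753M), Solara→Band G ($973M); total welfare W = $3024M.
PeakComm receives Band A at value $552M, so the others get W − 552 = $2472M.
Without PeakComm: best allocation of the remaining 3 bidders over all 4 bands is AzureWave→Band D ($874M), TerraLink→Band A ($628M), Solara→Band G ($973M), total $2475M.
VCG payment = (others' best without PeakComm) − (others' welfare with PeakComm) = 2475 − 2472 = $3M.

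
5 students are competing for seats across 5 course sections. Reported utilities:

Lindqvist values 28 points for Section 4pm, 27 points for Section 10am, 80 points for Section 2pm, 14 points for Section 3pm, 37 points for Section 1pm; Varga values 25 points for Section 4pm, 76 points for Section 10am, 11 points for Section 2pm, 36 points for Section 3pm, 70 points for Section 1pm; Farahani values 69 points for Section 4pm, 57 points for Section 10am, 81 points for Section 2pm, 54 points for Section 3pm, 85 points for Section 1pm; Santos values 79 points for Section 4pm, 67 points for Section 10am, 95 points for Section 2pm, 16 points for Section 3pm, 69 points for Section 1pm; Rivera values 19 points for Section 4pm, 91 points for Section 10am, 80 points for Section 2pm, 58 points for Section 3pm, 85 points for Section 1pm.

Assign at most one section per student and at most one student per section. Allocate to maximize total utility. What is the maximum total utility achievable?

Maximum total: 378 points

This is the linear assignment problem.
Optimal: Lindqvist→Section 2pm (80 points), Varga→Section 10am (76 points), Farahani→Section 1pm (85 points), Santos→Section 4pm (79 points), Rivera→Section 3pm (58 points) — total 80+76+85+79+58 = 378 points.
Column-greedy (each section in turn goes to its best remaining student) gives 324 points, worse by 54.
Next-best assignment: Lindqvist→Section 2pm, Varga→Section 10am, Farahani→Section 3pm, Santos→Section 4pm, Rivera→Section 1pm = 374 points.
Checked against all permutations: 378 points is optimal.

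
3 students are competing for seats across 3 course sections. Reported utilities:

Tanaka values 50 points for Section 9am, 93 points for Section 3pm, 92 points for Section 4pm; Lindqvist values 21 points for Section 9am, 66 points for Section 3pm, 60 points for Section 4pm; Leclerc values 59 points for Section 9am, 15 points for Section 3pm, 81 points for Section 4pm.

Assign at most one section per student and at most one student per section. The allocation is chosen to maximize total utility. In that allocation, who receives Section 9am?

Treat this as an assignment problem: match each student to one section.
Optimal: Tanaka→Section 4pm (92 points), Lindqvist→Section 3pm (66 points), Leclerc→Section 9am (59 points) — total 92+66+59 = 217 points.
Row-greedy (each student in turn takes its best remaining section) gives 212 points, worse by 5.
Swapping Leclerc↔Lindqvist (Leclerc→Section 3pm 15 points, Lindqvist→Section 9am 21 points) loses 89.
Checked against all permutations: 217 points is optimal.
Leclerc's own top section is Section 4pm (81 points), but forcing Leclerc→Section 4pm and reassigning the rest optimally gives only 197 points — worse by 20.

Leclerc receives Section 9am.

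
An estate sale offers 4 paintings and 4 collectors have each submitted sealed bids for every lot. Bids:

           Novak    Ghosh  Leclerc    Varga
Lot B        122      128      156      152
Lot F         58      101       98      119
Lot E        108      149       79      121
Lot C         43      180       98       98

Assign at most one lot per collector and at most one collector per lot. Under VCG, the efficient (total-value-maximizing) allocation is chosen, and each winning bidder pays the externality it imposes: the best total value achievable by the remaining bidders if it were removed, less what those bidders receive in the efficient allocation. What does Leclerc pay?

Leclerc pays $33.

Efficient allocation: Novak→Lot E ($108), Ghosh→Lot C ($180), Leclerc→Lot B ($156), Varga→Lot F ($119); total welfare W = $563.
Leclerc receives Lot B at value $156, so the others get W − 156 = $407.
Without Leclerc: best allocation of the remaining 3 bidders over all 4 lots is Novak→Lot E ($108), Ghosh→Lot C ($180), Varga→Lot B ($152), total $440.
VCG payment = (others' best without Leclerc) − (others' welfare with Leclerc) = 440 − 407 = $33.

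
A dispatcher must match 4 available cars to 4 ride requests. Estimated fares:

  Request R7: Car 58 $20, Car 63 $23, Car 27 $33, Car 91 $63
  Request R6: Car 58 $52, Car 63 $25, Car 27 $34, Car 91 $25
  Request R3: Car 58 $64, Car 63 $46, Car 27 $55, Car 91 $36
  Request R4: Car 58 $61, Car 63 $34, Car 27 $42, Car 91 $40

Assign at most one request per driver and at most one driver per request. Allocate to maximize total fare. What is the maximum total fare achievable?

Maximum total: $204

This is a one-to-one assignment (maximum-weight bipartite matching).
Optimal: Car 58→Request R6 ($52), Car 63→Request R4 ($34), Car 27→Request R3 ($55), Car 91→Request R7 ($63) — total 52+34+55+63 = $204.
Row-greedy (each driver in turn takes its best remaining request) gives $195, worse by 9.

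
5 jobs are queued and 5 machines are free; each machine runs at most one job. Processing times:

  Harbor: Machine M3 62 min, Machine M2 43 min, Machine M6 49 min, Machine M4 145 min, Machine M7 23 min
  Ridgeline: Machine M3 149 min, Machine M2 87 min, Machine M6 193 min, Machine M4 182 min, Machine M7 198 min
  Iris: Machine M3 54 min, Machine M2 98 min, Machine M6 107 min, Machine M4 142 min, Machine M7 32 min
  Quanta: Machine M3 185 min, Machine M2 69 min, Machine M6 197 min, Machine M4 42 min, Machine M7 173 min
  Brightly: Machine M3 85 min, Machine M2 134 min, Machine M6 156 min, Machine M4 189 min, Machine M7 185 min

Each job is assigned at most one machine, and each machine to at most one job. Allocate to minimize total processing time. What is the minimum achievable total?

Min total: 295 min

Optimal: Harbor→Machine M6 (49 min), Ridgeline→Machine M2 (87 min), Iris→Machine M7 (32 min), Quanta→Machine M4 (42 min), Brightly→Machine M3 (85 min) — total 49+87+32+42+85 = 295 min.
Column-greedy (each machine in turn goes to its cheapest remaining job) gives 493 min, worse by 198.
Next-best assignment: Harbor→Machine M7, Ridgeline→Machine M2, Iris→Machine M6, Quanta→Machine M4, Brightly→Machine M3 = 344 min.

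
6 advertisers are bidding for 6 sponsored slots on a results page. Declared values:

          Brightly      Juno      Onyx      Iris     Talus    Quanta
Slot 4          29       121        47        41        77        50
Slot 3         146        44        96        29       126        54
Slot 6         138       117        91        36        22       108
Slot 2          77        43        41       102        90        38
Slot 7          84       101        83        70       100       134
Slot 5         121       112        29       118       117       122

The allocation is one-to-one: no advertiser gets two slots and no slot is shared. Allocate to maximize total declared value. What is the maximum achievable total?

Optimal: Brightly→Slot 3 ($146), Juno→Slot 4 ($121), Onyx→Slot 6 ($91), Iris→Slot 2 ($102), Talus→Slot 5 ($117), Quanta→Slot 7 ($134) — total 146+121+91+102+117+134 = $711.
Column-greedy (each slot in turn goes to its best remaining advertiser) gives $606, worse by 105.

Maximum total: $711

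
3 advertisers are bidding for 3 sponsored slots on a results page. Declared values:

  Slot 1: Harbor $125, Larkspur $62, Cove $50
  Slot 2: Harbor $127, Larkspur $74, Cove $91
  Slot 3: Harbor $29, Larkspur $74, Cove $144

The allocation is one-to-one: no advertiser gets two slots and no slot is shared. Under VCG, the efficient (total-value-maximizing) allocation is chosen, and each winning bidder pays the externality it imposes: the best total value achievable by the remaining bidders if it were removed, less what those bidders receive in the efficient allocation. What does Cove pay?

Cove pays $2.

Efficient allocation: Harbor→Slot 1 ($125), Larkspur→Slot 2 ($74), Cove→Slot 3 ($144); total welfare W = $343.
Cove receives Slot 3 at value $144, so the others get W − 144 = $199.
Without Cove: best allocation of the remaining 2 bidders over all 3 slots is Harbor→Slot 2 ($127), Larkspur→Slot 3 ($74), total $201.
VCG payment = (others' best without Cove) − (others' welfare with Cove) = 201 − 199 = $2.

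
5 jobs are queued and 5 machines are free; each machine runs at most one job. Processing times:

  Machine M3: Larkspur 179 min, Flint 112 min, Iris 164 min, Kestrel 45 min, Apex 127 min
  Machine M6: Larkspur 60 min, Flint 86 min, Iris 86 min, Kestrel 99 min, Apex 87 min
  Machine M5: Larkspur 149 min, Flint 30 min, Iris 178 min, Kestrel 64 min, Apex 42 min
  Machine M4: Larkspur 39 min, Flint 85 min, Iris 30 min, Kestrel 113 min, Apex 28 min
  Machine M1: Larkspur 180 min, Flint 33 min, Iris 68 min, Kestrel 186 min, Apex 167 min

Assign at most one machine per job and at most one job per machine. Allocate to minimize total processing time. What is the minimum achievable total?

Optimal: Larkspur→Machine M6 (60 min), Flint→Machine M1 (33 min), Iris→Machine M4 (30 min), Kestrel→Machine M3 (45 min), Apex→Machine M5 (42 min) — total 60+33+30+45+42 = 210 min.
Column-greedy (each machine in turn goes to its cheapest remaining job) gives 231 min, worse by 21.
Next-best assignment: Larkspur→Machine M6, Flint→Machine M5, Iris→Machine M1, Kestrel→Machine M3, Apex→Machine M4 = 231 min.
Every other assignment is strictly worse.

Minimum total: 210 min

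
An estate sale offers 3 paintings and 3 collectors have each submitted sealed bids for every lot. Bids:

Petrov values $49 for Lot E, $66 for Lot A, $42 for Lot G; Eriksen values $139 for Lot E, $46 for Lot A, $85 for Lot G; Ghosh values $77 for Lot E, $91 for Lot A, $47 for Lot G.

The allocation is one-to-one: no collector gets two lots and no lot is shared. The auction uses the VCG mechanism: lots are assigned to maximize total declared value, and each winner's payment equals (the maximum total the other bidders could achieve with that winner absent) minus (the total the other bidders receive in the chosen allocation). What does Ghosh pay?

Ghosh pays $24.

Efficient allocation: Petrov→Lot G ($42), Eriksen→Lot E ($139), Ghosh→Lot A ($91); total welfare W = $272.
Ghosh receives Lot A at value $91, so the others get W − 91 = $181.
Without Ghosh: best allocation of the remaining 2 bidders over all 3 lots is Petrov→Lot A ($66), Eriksen→Lot E ($139), total $205.
VCG payment = (others' best without Ghosh) − (others' welfare with Ghosh) = 205 − 181 = $24.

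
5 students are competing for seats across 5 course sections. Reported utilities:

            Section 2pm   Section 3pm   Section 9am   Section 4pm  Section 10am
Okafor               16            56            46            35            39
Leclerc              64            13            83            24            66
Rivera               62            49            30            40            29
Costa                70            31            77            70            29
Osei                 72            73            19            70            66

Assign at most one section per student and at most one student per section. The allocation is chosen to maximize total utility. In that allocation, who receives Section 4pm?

Optimal: Okafor→Section 3pm (56 points), Leclerc→Section 9am (83 points), Rivera→Section 2pm (62 points), Costa→Section 4pm (70 points), Osei→Section 10am (66 points) — total 56+83+62+70+66 = 337 points.
Column-greedy (each section in turn goes to its best remaining student) gives 310 points, worse by 27.
Next-best assignment: Okafor→Section 3pm, Leclerc→Section 10am, Rivera→Section 2pm, Costa→Section 9am, Osei→Section 4pm = 331 points.
Checked against all permutations: 337 points is optimal.
Costa's own top section is Section 9am (77 points), but forcing Costa→Section 9am and reassigning the rest optimally gives only 331 points — worse by 6.

Costa receives Section 4pm.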